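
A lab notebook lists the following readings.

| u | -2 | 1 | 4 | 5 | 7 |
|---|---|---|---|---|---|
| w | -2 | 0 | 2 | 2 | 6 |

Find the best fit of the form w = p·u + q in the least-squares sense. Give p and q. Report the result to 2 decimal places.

p = 0.80, q = -0.80

The normal system AᵀA·[p, q]ᵀ = Aᵀw is [[95, 15]; [15, 5]]·[p, q]ᵀ = [64, 8]ᵀ.
Eliminating q: 5·(row 1) − 15·(row 2) gives 250·p = 5·64 − 15·8 = 200, so p = 4/5.
Then q = (8 − 15·(4/5))/5 = -4/5.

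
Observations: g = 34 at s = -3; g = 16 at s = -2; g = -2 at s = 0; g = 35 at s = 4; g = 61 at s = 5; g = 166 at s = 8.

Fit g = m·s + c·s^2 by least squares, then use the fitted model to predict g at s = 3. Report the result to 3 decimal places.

From the data, Σs·s = 118, Σs·s^2 = 666, Σs^2·s^2 = 5074.
For Xᵀg: Σs·g = 1639, Σs^2·g = 13079.
Normal equations: [[118, 666]; [666, 5074]]·[m, c]ᵀ = [1639, 13079]ᵀ.
Eliminating c: 5074·(row 1) − 666·(row 2) gives 155176·m = 5074·1639 − 666·13079 = -394328, so m = -49291/19397.
Then c = (13079 − 666·(-49291/19397))/5074 = 112937/38794.
At s = 3: ĝ = (-49291/19397)·(3) + (112937/38794)·(9) = 720687/38794.

ĝ = 18.577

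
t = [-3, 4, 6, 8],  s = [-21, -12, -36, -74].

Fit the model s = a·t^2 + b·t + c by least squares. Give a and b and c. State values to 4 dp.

a = -1.5341, b = 2.8760, c = 1.4053

The normal equations are: 5729·a + 765·b + 125·c = -6413;  765·a + 125·b + 15·c = -793;  125·a + 15·b + 4·c = -143.
(Σt^2·t^2 = 5729, Σt^2·t = 765, Σt^2 = 125, Σt·t = 125, Σt = 15, Σ1 = 4, Σt^2·s = -6413, Σt·s = -793, Σs = -143.)
Solving the 3×3 system (Gaussian elimination) gives a = -11521/7510, b = 107993/37550, c = 5277/3755.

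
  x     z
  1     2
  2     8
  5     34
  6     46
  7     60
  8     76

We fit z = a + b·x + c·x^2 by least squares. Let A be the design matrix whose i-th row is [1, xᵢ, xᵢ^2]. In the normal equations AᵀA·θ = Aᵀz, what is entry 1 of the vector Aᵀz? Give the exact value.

Entry 1 ↔ basis 1, so (Aᵀz)_{1} = Σᵢ zᵢ = (1)·(2) + (1)·(8) + (1)·(34) + (1)·(46) + (1)·(60) + (1)·(76) = 226.

226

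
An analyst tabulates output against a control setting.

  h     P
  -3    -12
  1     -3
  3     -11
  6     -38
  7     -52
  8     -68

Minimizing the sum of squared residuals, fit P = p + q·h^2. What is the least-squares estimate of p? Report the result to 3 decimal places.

p = -2.030

With design matrix A, AᵀA = [[6, 168]; [168, 7956]] and AᵀP = [-184, -8478]ᵀ.
Δ = 6·7956 − 168² = 19512.
p = ((-184)·7956 − 168·(-8478))/19512 = -550/271; q = (6·(-8478) − 168·(-184))/19512 = -1663/1626.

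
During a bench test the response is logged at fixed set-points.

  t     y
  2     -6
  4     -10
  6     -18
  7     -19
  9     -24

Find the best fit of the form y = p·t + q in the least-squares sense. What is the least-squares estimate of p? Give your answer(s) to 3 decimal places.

Normal-equation sums: Σt·t = 186, Σt = 28, Σ1 = 5.
And Σt·y = -509, Σy = -77.
det = 186·5 − 28² = 146.
p = ((-509)·5 − 28·(-77))/146 = -389/146; q = (186·(-77) − 28·(-509))/146 = -35/73.

p = -2.664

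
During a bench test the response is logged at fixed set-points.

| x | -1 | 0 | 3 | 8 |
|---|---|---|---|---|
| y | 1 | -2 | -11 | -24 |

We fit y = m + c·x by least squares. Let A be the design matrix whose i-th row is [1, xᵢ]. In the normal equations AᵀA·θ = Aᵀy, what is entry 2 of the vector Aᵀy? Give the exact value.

Entry 2 ↔ basis x, so (Aᵀy)_{2} = Σᵢ (x)·yᵢ = (-1)·(1) + (0)·(-2) + (3)·(-11) + (8)·(-24) = -226.

-226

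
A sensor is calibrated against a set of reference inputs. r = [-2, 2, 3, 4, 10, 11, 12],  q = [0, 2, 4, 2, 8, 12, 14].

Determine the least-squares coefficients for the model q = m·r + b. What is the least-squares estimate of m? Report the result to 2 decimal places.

m = 0.97

From the data, Σr·r = 398, Σr = 40, Σ1 = 7.
Right-hand side: Σr·q = 404, Σq = 42.
Determinant 398·7 − 40² = 1186.
m = (404·7 − 40·42)/1186 = 574/593; b = (398·42 − 40·404)/1186 = 278/593.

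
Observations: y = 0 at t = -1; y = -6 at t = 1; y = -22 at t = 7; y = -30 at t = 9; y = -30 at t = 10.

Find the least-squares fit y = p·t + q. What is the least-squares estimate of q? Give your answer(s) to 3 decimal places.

q = -2.967

From the data, Σt·t = 232, Σt = 26, Σ1 = 5.
For Xᵀy: Σt·y = -730, Σy = -88.
So XᵀX·[p, q]ᵀ = Xᵀy: [[232, 26]; [26, 5]]·[p, q]ᵀ = [-730, -88]ᵀ.
Determinant 232·5 − 26² = 484.
p = ((-730)·5 − 26·(-88))/484 = -681/242; q = (232·(-88) − 26·(-730))/484 = -359/121.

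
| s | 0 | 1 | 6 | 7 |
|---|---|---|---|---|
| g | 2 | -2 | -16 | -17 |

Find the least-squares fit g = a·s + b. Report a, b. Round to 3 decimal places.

a = -2.743, b = 1.351

Sums needed: Σs·s = 86, Σs = 14, Σ1 = 4.
And Σs·g = -217, Σg = -33.
det = 86·4 − 14² = 148.
a = ((-217)·4 − 14·(-33))/148 = -203/74; b = (86·(-33) − 14·(-217))/148 = 50/37.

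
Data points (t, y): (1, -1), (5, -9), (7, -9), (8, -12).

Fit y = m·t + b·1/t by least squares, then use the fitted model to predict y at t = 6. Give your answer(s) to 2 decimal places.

ŷ = -8.85

Sums needed: Σt·t = 139, Σt·1/t = 4, Σ1/t·1/t = 84361/78400.
Right-hand side: Σt·y = -205, Σ1/t·y = -391/70.
Eliminating b: (84361/78400)·(row 1) − 4·(row 2) gives (10471779/78400)·m = (84361/78400)·(-205) − 4·(-391/70) = -621693/3136, so m = -1726925/1163531.
Then b = ((-391/70) − 4·(-1726925/1163531))/(84361/78400) = 379680/1163531.
At t = 6: ŷ = (-1726925/1163531)·(6) + (379680/1163531)·(1/6) = -10298270/1163531.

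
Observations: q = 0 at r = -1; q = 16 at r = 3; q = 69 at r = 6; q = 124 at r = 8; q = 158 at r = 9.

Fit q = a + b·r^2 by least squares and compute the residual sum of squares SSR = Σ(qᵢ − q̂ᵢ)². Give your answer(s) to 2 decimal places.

Setting ∂/∂a … = 0 gives: 5·a + 191·b = 367;  191·a + 12035·b = 23362.
Eliminating b: 12035·(row 1) − 191·(row 2) gives 23694·a = 12035·367 − 191·23362 = -45297, so a = -15099/7898.
Then b = (23362 − 191·(-15099/7898))/12035 = 15571/7898.
Residuals: -236/3949, 664/3949, -45/718, -2093/7898, 866/3949; SSR = 1217/7898.

SSR = 0.15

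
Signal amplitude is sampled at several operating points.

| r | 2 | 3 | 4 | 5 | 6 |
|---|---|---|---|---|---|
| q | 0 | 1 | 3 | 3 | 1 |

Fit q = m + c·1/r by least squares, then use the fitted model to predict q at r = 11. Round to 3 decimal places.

Normal-equation sums: Σ1 = 5, Σ1/r = 29/20, Σ1/r·1/r = 1769/3600.
For Xᵀq: Σq = 8, Σ1/r·q = 37/20.
XᵀX·[m, c]ᵀ = Xᵀq becomes [[5, 29/20]; [29/20, 1769/3600]]·[m, c]ᵀ = [8, 37/20]ᵀ.
Δ = 5·(1769/3600) − (29/20)² = 319/900.
m = (8·(1769/3600) − (29/20)·(37/20))/(319/900) = 155/44; c = (5·(37/20) − (29/20)·8)/(319/900) = -2115/319.
At r = 11: q̂ = (155/44)·(1) + (-2115/319)·(1/11) = 40985/14036.

q̂ = 2.920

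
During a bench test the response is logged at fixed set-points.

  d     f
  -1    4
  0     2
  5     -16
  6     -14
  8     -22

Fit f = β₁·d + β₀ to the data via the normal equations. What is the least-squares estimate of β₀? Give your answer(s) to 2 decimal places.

Sums needed: Σd·d = 126, Σd = 18, Σ1 = 5.
Moment sums: Σd·f = -344, Σf = -46.
det = 126·5 − 18² = 306.
β₁ = ((-344)·5 − 18·(-46))/306 = -446/153; β₀ = (126·(-46) − 18·(-344))/306 = 22/17.

β₀ = 1.29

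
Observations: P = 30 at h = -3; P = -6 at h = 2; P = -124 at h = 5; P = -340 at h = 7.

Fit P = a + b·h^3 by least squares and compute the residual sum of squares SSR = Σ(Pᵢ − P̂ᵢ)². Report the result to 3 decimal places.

SSR = 2.676

With design matrix A, AᵀA = [[4, 449]; [449, 134067]] and AᵀP = [-440, -132978]ᵀ.
Δ = 4·134067 − 449² = 334667.
a = ((-440)·134067 − 449·(-132978))/334667 = 717642/334667; b = (4·(-132978) − 449·(-440))/334667 = -334352/334667.
Residuals: 294864/334667, -50828/334667, -422350/334667, 178314/334667; SSR = 895528/334667.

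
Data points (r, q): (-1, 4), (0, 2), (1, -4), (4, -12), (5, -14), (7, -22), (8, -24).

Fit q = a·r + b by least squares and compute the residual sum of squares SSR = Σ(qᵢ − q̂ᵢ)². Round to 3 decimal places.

The normal system AᵀA·[a, b]ᵀ = Aᵀq is [[156, 24]; [24, 7]]·[a, b]ᵀ = [-472, -70]ᵀ.
det = 156·7 − 24² = 516.
a = ((-472)·7 − 24·(-70))/516 = -406/129; b = (156·(-70) − 24·(-472))/516 = 34/43.
Residuals: 8/129, 52/43, -212/129, -26/129, 122/129, -98/129, 50/129; SSR = 752/129.

SSR = 5.829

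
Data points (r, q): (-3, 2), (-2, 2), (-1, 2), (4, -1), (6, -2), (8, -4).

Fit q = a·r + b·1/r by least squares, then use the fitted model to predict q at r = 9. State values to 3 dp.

q̂ = -3.647

Forming MᵀM = [[130, 6]; [6, 845/576]] and Mᵀq = [-60, -19/4]ᵀ gives MᵀM·[a, b]ᵀ = Mᵀq.
Eliminating b: (845/576)·(row 1) − 6·(row 2) gives (44557/288)·a = (845/576)·(-60) − 6·(-19/4) = -2857/48, so a = -17142/44557.
Then b = ((-19/4) − 6·(-17142/44557))/(845/576) = -74160/44557.
At r = 9: q̂ = (-17142/44557)·(9) + (-74160/44557)·(1/9) = -162518/44557.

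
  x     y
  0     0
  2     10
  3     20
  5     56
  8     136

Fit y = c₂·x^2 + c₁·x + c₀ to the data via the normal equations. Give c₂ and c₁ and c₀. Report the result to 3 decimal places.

The normal system AᵀA·[c₂, c₁, c₀]ᵀ = Aᵀy is [[4818, 672, 102]; [672, 102, 18]; [102, 18, 5]]·[c₂, c₁, c₀]ᵀ = [10324, 1448, 222]ᵀ.
Row-reducing yields c₂ = 2476/1239, c₁ = 1322/1239, c₀ = -86/413.

c₂ = 1.998, c₁ = 1.067, c₀ = -0.208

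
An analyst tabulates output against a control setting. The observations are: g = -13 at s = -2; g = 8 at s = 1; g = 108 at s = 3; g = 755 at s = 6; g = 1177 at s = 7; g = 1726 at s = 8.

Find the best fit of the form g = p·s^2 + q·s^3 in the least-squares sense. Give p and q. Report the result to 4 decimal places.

Normal-equation sums: Σs^2·s^2 = 7891, Σs^2·s^3 = 57563, Σs^3·s^3 = 427243.
And Σs^2·g = 196245, Σs^3·g = 1453531.
MᵀM·[p, q]ᵀ = Mᵀg becomes [[7891, 57563]; [57563, 427243]]·[p, q]ᵀ = [196245, 1453531]ᵀ.
Δ = 7891·427243 − 57563² = 57875544.
p = (196245·427243 − 57563·1453531)/57875544 = 87348791/28937772; q = (7891·1453531 − 57563·196245)/57875544 = 86681093/28937772.

p = 3.0185, q = 2.9954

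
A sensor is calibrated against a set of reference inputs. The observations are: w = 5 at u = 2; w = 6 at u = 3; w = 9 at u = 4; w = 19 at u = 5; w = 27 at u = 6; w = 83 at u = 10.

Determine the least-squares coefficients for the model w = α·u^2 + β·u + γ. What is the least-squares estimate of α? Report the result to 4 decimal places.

α = 1.0719

The normal system AᵀA·[α, β, γ]ᵀ = Aᵀw is [[12274, 1440, 190]; [1440, 190, 30]; [190, 30, 6]]·[α, β, γ]ᵀ = [9965, 1151, 149]ᵀ.
Row-reducing yields α = 149/139, β = -2072/695, γ = 1611/278.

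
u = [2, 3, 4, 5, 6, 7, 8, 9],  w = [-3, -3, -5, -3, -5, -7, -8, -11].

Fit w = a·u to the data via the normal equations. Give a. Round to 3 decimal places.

Normal-equation sums: Σu·u = 284.
And Σu·w = -292.
AᵀA·[a]ᵀ = Aᵀw becomes [[284]]·[a]ᵀ = [-292]ᵀ.
a = (-292)/284 = -1.02817.

a = -1.028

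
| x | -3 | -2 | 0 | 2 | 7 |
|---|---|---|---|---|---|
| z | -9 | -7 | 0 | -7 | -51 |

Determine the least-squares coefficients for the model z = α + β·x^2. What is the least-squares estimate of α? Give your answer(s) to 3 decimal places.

α = -1.468

Entries of AᵀA: Σ1 = 5, Σx^2 = 66, Σx^2·x^2 = 2514.
Moment sums: Σz = -74, Σx^2·z = -2636.
AᵀA·[α, β]ᵀ = Aᵀz becomes [[5, 66]; [66, 2514]]·[α, β]ᵀ = [-74, -2636]ᵀ.
Eliminating β: 2514·(row 1) − 66·(row 2) gives 8214·α = 2514·(-74) − 66·(-2636) = -12060, so α = -2010/1369.
Then β = ((-2636) − 66·(-2010/1369))/2514 = -4148/4107.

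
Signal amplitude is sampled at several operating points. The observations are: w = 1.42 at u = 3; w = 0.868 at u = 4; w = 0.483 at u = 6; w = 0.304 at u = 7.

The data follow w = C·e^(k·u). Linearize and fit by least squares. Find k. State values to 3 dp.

Linearized form: ln w = k·u + ln C. From the 4 transformed points,
Over the data: Σu = 20.0000, Σ(u)² = 110.0000, Σln w = -1.7094, Σu·ln w = -12.2158.
Normal system: [[110.0000, 20.0000]; [20.0000, 4]]·[k, ln C]ᵀ = [-12.2158, -1.7094]ᵀ.
Solving (det = 40.0000): k = -0.36689, ln C = 1.40713.

k = -0.367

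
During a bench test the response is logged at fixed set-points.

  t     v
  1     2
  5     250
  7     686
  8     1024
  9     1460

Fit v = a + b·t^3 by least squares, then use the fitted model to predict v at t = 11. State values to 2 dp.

v̂ = 2664.64

The normal system AᵀA·[a, b]ᵀ = Aᵀv is [[5, 1710]; [1710, 926860]]·[a, b]ᵀ = [3422, 1855178]ᵀ.
Δ = 5·926860 − 1710² = 1710200.
a = (3422·926860 − 1710·1855178)/1710200 = -31973/85510; b = (5·1855178 − 1710·3422)/1710200 = 342427/171020.
At t = 11: v̂ = (-31973/85510)·(1) + (342427/171020)·(1331) = 455706391/171020.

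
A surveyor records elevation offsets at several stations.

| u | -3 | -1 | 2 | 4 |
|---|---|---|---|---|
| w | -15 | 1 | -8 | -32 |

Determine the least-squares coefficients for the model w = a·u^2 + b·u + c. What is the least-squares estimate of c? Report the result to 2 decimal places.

c = 1.76

Forming MᵀM = [[354, 44, 30]; [44, 30, 2]; [30, 2, 4]] and Mᵀw = [-678, -100, -54]ᵀ gives MᵀM·[a, b, c]ᵀ = Mᵀw.
Inverting the 3×3 Gram matrix, [a, b, c]ᵀ = [-2, -15/29, 51/29]ᵀ.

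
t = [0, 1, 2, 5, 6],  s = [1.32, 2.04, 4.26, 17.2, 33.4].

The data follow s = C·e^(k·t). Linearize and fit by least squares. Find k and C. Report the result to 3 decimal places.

Linearized form: ln s = k·t + ln C. From the 5 transformed points,
AᵀA = [[66.0000, 14.0000]; [14.0000, 5]], rhs = [38.8874, 8.7933]ᵀ  (here Σt = 14.0000, Σ(t)² = 66.0000, Σln s = 8.7933, Σt·ln s = 38.8874).
Slope k = (n·Σt·ln s − Σt·Σln s)/(n·Σ(t)² − (Σt)²) = (5·38.8874 − 14.0000·8.7933)/134.0000 = 0.53232; ln C = (Σln s − k·Σt)/n = 0.26818, so C = exp(0.26818) = 1.30758.

k = 0.532, C = 1.308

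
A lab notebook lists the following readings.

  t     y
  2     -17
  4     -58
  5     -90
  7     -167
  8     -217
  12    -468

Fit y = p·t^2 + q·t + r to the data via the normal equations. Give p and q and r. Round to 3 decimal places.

Forming MᵀM = [[28130, 2780, 302]; [2780, 302, 38]; [302, 38, 6]] and Mᵀy = [-92709, -9237, -1017]ᵀ gives MᵀM·[p, q, r]ᵀ = Mᵀy.
Inverting the 3×3 Gram matrix, [p, q, r]ᵀ = [-30374/10183, -34684/10183, 44943/20366]ᵀ.

p = -2.983, q = -3.406, r = 2.207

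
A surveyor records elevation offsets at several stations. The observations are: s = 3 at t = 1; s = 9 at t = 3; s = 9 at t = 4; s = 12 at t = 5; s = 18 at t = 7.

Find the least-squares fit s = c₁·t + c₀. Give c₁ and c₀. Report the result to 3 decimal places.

Setting ∂/∂c₁ … = 0 gives: 100·c₁ + 20·c₀ = 252;  20·c₁ + 5·c₀ = 51.
(Σt·t = 100, Σt = 20, Σ1 = 5, Σt·s = 252, Σs = 51.)
Determinant 100·5 − 20² = 100.
c₁ = (252·5 − 20·51)/100 = 12/5; c₀ = (100·51 − 20·252)/100 = 3/5.

c₁ = 2.400, c₀ = 0.600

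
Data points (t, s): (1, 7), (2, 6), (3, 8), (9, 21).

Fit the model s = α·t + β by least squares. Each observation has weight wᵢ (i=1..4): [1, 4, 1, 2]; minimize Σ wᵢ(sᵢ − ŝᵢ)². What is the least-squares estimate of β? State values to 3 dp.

Sums needed: Σwᵢ·t·t = 188, Σwᵢ·t = 30, Σwᵢ·1 = 8.
And Σwᵢ·t·s = 457, Σwᵢ·s = 81.
So AᵀWA·[α, β]ᵀ = AᵀWs: [[188, 30]; [30, 8]]·[α, β]ᵀ = [457, 81]ᵀ.
det = 188·8 − 30² = 604.
α = (457·8 − 30·81)/604 = 613/302; β = (188·81 − 30·457)/604 = 759/302.

β = 2.513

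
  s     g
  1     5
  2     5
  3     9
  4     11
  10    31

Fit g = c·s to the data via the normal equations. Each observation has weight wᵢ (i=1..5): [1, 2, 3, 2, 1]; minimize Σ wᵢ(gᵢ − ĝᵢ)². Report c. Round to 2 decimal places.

c = 3.00

With design matrix A, AᵀWA = [[168]] and AᵀWg = [504]ᵀ.
c = 504/168 = 3.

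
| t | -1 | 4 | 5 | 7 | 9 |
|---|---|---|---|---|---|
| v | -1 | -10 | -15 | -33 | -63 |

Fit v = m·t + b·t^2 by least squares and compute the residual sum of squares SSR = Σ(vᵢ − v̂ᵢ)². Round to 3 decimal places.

Normal-equation sums: Σt·t = 172, Σt·t^2 = 1260, Σt^2·t^2 = 9844.
Right-hand side: Σt·v = -912, Σt^2·v = -7256.
MᵀM·[m, b]ᵀ = Mᵀv becomes [[172, 1260]; [1260, 9844]]·[m, b]ᵀ = [-912, -7256]ᵀ.
det = 172·9844 − 1260² = 105568.
m = ((-912)·9844 − 1260·(-7256))/105568 = 5151/3299; b = (172·(-7256) − 1260·(-912))/105568 = -3091/3299.
Residuals: 4943/3299, -4138/3299, 2035/3299, 6535/3299, -3825/3299; SSR = 31232/3299.

SSR = 9.467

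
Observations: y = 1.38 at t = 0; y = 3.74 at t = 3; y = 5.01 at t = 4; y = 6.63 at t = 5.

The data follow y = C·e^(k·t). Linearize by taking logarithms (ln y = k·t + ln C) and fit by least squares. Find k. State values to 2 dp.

k = 0.32

Let Y = ln y. Fitting Y = k·t + ln C by least squares:
AᵀA = [[50.0000, 12.0000]; [12.0000, 4]], rhs = [19.8610, 5.1442]ᵀ  (here Σt = 12.0000, Σ(t)² = 50.0000, Σln y = 5.1442, Σt·ln y = 19.8610).
Slope k = (n·Σt·ln y − Σt·Σln y)/(n·Σ(t)² − (Σt)²) = (4·19.8610 − 12.0000·5.1442)/56.0000 = 0.31631; ln C = (Σln y − k·Σt)/n = 0.33711.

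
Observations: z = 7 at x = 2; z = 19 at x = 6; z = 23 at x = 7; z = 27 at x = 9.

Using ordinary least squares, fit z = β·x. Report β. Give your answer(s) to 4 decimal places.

β = 3.1294

Compute the Gram sums: Σx·x = 170.
Moment sums: Σx·z = 532.
Normal equations: [[170]]·[β]ᵀ = [532]ᵀ.
β = 532/170 = 3.12941.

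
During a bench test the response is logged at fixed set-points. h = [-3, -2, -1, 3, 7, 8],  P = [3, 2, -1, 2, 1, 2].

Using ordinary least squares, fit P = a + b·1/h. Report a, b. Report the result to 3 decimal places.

a = 1.812, b = 1.520

From the data, Σ1 = 6, Σ1/h = -69/56, Σ1/h·1/h = 42569/28224.
Moment sums: ΣP = 9, Σ1/h·P = 5/84.
Normal equations: [[6, -69/56]; [-69/56, 42569/28224]]·[a, b]ᵀ = [9, 5/84]ᵀ.
Determinant 6·(42569/28224) − (-69/56)² = 70855/9408.
a = (9·(42569/28224) − (-69/56)·(5/84))/(70855/9408) = 128397/70855; b = (6·(5/84) − (-69/56)·9)/(70855/9408) = 107688/70855.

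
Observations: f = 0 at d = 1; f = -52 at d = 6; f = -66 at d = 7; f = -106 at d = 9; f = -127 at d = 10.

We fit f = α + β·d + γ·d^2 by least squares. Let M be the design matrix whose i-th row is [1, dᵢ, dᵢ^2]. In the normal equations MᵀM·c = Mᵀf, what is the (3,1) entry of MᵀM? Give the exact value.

Row 3 ↔ basis d^2, column 1 ↔ basis 1, so (MᵀM)_{3,1} = Σᵢ d^2 = (1)·(1) + (36)·(1) + (49)·(1) + (81)·(1) + (100)·(1) = 267.

267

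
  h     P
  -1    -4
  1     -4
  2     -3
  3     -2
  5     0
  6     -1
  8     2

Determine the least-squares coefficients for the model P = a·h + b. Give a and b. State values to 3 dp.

The normal equations are: 140·a + 24·b = -2;  24·a + 7·b = -12.
Eliminating b: 7·(row 1) − 24·(row 2) gives 404·a = 7·(-2) − 24·(-12) = 274, so a = 137/202.
Then b = ((-12) − 24·(137/202))/7 = -408/101.

a = 0.678, b = -4.040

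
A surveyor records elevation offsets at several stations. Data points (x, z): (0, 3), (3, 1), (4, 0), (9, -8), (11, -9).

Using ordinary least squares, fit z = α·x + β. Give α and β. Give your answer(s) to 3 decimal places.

α = -1.204, β = 3.904

The normal system AᵀA·[α, β]ᵀ = Aᵀz is [[227, 27]; [27, 5]]·[α, β]ᵀ = [-168, -13]ᵀ.
Determinant 227·5 − 27² = 406.
α = ((-168)·5 − 27·(-13))/406 = -489/406; β = (227·(-13) − 27·(-168))/406 = 1585/406.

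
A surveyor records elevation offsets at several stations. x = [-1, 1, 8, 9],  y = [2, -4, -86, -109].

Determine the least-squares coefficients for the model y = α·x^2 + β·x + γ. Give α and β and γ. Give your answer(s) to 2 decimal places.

α = -1.07, β = -2.38, γ = 0.21

Normal-equation sums: Σx^2·x^2 = 10659, Σx^2·x = 1241, Σx^2 = 147, Σx·x = 147, Σx = 17, Σ1 = 4.
For Mᵀy: Σx^2·y = -14335, Σx·y = -1675, Σy = -197.
Normal equations: [[10659, 1241, 147]; [1241, 147, 17]; [147, 17, 4]]·[α, β, γ]ᵀ = [-14335, -1675, -197]ᵀ.
Row-reducing yields α = -28213/26356, β = -62789/26356, γ = 1412/6589.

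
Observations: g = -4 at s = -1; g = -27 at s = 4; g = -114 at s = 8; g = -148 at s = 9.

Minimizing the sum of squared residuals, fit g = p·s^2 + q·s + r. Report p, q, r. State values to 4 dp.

p = -1.9619, q = 1.3899, r = -0.7429

Forming AᵀA = [[10914, 1304, 162]; [1304, 162, 20]; [162, 20, 4]] and Aᵀg = [-19720, -2348, -293]ᵀ gives AᵀA·[p, q, r]ᵀ = Aᵀg.
Row-reducing yields p = -10143/5170, q = 3593/2585, r = -3841/5170.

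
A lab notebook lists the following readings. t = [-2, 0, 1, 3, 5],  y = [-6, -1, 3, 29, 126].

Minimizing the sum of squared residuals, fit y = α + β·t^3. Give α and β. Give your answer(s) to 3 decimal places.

α = 1.221, β = 0.999

Sums needed: Σ1 = 5, Σt^3 = 145, Σt^3·t^3 = 16419.
And Σy = 151, Σt^3·y = 16584.
det = 5·16419 − 145² = 61070.
α = (151·16419 − 145·16584)/61070 = 74589/61070; β = (5·16584 − 145·151)/61070 = 12205/12214.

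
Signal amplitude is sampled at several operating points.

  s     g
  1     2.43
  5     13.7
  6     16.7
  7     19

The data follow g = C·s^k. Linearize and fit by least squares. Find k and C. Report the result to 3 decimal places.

Linearized form: ln g = k·ln s + ln C. From the 4 transformed points,
Sums: Σln s = 5.3471, Σ(ln s)² = 9.5873, Σln g = 9.2651, Σln s·ln g = 14.9867.
Normal system: [[9.5873, 5.3471]; [5.3471, 4]]·[k, ln C]ᵀ = [14.9867, 9.2651]ᵀ.
Slope k = (n·Σln s·ln g − Σln s·Σln g)/(n·Σ(ln s)² − (Σln s)²) = (4·14.9867 − 5.3471·9.2651)/9.7575 = 1.06637; ln C = (Σln g − k·Σln s)/n = 0.89079, so C = exp(0.89079) = 2.43705.

k = 1.066, C = 2.437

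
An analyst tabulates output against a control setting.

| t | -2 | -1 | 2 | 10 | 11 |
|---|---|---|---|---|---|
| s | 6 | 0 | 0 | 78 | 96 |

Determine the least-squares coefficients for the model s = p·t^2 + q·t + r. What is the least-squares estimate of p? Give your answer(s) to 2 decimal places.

p = 0.93

The normal system MᵀM·[p, q, r]ᵀ = Mᵀs is [[24674, 2330, 230]; [2330, 230, 20]; [230, 20, 5]]·[p, q, r]ᵀ = [19440, 1824, 180]ᵀ.
Solving the 3×3 system (Gaussian elimination) gives p = 163/175, q = -1221/875, r = -158/125.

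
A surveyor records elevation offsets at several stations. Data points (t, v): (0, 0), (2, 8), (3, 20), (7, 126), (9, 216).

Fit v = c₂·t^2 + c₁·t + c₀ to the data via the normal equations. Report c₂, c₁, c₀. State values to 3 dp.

The normal system XᵀX·[c₂, c₁, c₀]ᵀ = Xᵀv is [[9059, 1107, 143]; [1107, 143, 21]; [143, 21, 5]]·[c₂, c₁, c₀]ᵀ = [23882, 2902, 370]ᵀ.
Inverting the 3×3 Gram matrix, [c₂, c₁, c₀]ᵀ = [3398/1167, -898/389, 490/1167]ᵀ.

c₂ = 2.912, c₁ = -2.308, c₀ = 0.420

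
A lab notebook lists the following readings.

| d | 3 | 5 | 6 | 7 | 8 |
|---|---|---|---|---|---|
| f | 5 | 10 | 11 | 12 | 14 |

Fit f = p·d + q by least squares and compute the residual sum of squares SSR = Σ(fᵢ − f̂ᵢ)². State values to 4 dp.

SSR = 1.6081

XᵀX·[p, q]ᵀ = Xᵀf reads: 183·p + 29·q = 327;  29·p + 5·q = 52.
(Σd·d = 183, Σd = 29, Σ1 = 5, Σd·f = 327, Σf = 52.)
Eliminating q: 5·(row 1) − 29·(row 2) gives 74·p = 5·327 − 29·52 = 127, so p = 127/74.
Then q = (52 − 29·(127/74))/5 = 33/74.
Residuals: -22/37, 36/37, 19/74, -17/37, -13/74; SSR = 119/74.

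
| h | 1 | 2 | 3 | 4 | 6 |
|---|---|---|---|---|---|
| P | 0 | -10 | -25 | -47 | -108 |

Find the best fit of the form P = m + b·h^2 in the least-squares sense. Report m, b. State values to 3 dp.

m = 2.627, b = -3.078

The normal equations are: 5·m + 66·b = -190;  66·m + 1650·b = -4905.
(Σ1 = 5, Σh^2 = 66, Σh^2·h^2 = 1650, ΣP = -190, Σh^2·P = -4905.)
Eliminating b: 1650·(row 1) − 66·(row 2) gives 3894·m = 1650·(-190) − 66·(-4905) = 10230, so m = 155/59.
Then b = ((-4905) − 66·(155/59))/1650 = -3995/1298.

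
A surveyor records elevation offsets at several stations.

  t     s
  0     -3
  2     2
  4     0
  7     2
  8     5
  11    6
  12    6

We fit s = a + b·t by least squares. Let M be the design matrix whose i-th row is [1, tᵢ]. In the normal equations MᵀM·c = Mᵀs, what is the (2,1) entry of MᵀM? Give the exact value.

44

Row 2 ↔ basis t, column 1 ↔ basis 1, so (MᵀM)_{2,1} = Σᵢ t = (0)·(1) + (2)·(1) + (4)·(1) + (7)·(1) + (8)·(1) + (11)·(1) + (12)·(1) = 44.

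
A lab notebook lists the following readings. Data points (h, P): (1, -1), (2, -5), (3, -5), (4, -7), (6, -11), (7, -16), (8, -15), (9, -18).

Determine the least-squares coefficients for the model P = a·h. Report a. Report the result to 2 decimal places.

a = -1.98

AᵀA·[a]ᵀ = AᵀP reads: 260·a = -514.
(Σh·h = 260, Σh·P = -514.)
Hence a = -514 / 260 ≈ -1.97692.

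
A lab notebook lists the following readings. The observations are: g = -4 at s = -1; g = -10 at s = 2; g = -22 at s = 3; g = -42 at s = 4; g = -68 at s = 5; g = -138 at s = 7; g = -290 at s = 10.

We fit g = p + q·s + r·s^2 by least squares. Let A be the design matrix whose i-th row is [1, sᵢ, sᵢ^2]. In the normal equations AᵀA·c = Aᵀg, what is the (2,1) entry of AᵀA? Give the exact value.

30

Row 2 ↔ basis s, column 1 ↔ basis 1, so (AᵀA)_{2,1} = Σᵢ s = (-1)·(1) + (2)·(1) + (3)·(1) + (4)·(1) + (5)·(1) + (7)·(1) + (10)·(1) = 30.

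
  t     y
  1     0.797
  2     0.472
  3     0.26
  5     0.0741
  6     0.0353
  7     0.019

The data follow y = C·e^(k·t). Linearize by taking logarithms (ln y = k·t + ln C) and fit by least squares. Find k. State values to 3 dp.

Taking logs, ln y = k·t + ln C, so regress ln y on t.
Σt = 24.0000, Σ(t)² = 124.0000, Σln y = -12.2343, Σt·ln y = -66.5878.
Equations: 124.0000·k + 24.0000·ln C = -66.5878;  24.0000·k + 6·ln C = -12.2343.
Solving (det = 168.0000): k = -0.63038, ln C = 0.48248.

k = -0.630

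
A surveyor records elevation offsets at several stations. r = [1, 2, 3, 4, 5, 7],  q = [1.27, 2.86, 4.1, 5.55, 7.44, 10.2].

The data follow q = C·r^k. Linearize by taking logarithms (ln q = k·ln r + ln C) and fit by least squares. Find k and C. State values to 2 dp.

k = 1.07, C = 1.30

With ln qᵢ as the transformed response and ln rᵢ as the regressor:
Σln r = 6.7334, Σ(ln r)² = 9.9861, Σln q = 8.7439, Σln r·ln q = 12.4034.
Equations: 9.9861·k + 6.7334·ln C = 12.4034;  6.7334·k + 6·ln C = 8.7439.
Δ = 9.9861·6 − (6.7334)² = 14.5777; k = (12.4034·6 − 6.7334·8.7439)/14.5777 = 1.06632, ln C = (9.9861·8.7439 − 6.7334·12.4034)/14.5777 = 0.26066, so C = exp(0.26066) = 1.29778.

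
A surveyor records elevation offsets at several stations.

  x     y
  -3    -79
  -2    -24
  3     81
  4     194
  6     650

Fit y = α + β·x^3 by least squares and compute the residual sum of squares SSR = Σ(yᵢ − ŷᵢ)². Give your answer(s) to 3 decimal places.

SSR = 3.939

Forming AᵀA = [[5, 272]; [272, 52274]] and Aᵀy = [822, 157328]ᵀ gives AᵀA·[α, β]ᵀ = Aᵀy.
Eliminating β: 52274·(row 1) − 272·(row 2) gives 187386·α = 52274·822 − 272·157328 = 176012, so α = 88006/93693.
Then β = (157328 − 272·(88006/93693))/52274 = 281528/93693.
Residuals: 111503/93693, -28138/31231, -100129/93693, 23548/31231, 2396/93693; SSR = 369086/93693.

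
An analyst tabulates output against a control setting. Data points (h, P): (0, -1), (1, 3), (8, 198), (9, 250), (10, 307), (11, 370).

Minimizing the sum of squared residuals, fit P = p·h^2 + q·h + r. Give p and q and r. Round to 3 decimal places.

p = 2.945, q = 1.361, r = -1.140

Entries of AᵀA: Σh^2·h^2 = 35299, Σh^2·h = 3573, Σh^2 = 367, Σh·h = 367, Σh = 39, Σ1 = 6.
Right-hand side: Σh^2·P = 108395, Σh·P = 10977, ΣP = 1127.
Normal equations: [[35299, 3573, 367]; [3573, 367, 39]; [367, 39, 6]]·[p, q, r]ᵀ = [108395, 10977, 1127]ᵀ.
Solving the 3×3 system (Gaussian elimination) gives p = 213859/72620, q = 19761/14524, r = -41409/36310.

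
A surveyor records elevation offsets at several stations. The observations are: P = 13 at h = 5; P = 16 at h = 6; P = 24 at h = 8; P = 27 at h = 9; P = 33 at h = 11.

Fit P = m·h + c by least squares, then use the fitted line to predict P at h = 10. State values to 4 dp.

P̂ = 30.0877

The normal equations are: 327·m + 39·c = 959;  39·m + 5·c = 113.
(Σh·h = 327, Σh = 39, Σ1 = 5, Σh·P = 959, ΣP = 113.)
Eliminating c: 5·(row 1) − 39·(row 2) gives 114·m = 5·959 − 39·113 = 388, so m = 194/57.
Then c = (113 − 39·(194/57))/5 = -75/19.
At h = 10: P̂ = (194/57)·(10) + (-75/19)·(1) = 1715/57.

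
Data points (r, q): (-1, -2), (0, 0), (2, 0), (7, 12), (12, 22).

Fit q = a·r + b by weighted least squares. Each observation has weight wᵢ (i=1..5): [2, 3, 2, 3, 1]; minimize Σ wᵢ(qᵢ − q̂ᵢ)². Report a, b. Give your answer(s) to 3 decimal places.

a = 1.836, b = -0.933

Setting ∂/∂a … = 0 gives: 301·a + 35·b = 520;  35·a + 11·b = 54.
(Σwᵢ·r·r = 301, Σwᵢ·r = 35, Σwᵢ·1 = 11, Σwᵢ·r·q = 520, Σwᵢ·q = 54.)
det = 301·11 − 35² = 2086.
a = (520·11 − 35·54)/2086 = 1915/1043; b = (301·54 − 35·520)/2086 = -139/149.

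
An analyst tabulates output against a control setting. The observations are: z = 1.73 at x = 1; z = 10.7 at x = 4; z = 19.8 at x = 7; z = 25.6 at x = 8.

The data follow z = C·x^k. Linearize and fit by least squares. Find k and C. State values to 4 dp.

Linearized form: ln z = k·ln x + ln C. From the 4 transformed points,
Σln x = 5.4116, Σ(ln x)² = 10.0325, Σln z = 9.1466, Σln x·ln z = 15.8385.
Equations: 10.0325·k + 5.4116·ln C = 15.8385;  5.4116·k + 4·ln C = 9.1466.
Slope k = (n·Σln x·ln z − Σln x·Σln z)/(n·Σ(ln x)² − (Σln x)²) = (4·15.8385 − 5.4116·9.1466)/10.8439 = 1.27774; ln C = (Σln z − k·Σln x)/n = 0.55800, so C = exp(0.55800) = 1.74717.

k = 1.2777, C = 1.7472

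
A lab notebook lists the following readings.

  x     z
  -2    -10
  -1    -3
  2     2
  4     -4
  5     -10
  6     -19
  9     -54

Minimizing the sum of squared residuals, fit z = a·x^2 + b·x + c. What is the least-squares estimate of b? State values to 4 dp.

b = 2.8644

Compute the Gram sums: Σx^2·x^2 = 8771, Σx^2·x = 1133, Σx^2 = 167, Σx·x = 167, Σx = 23, Σ1 = 7.
Moment sums: Σx^2·z = -5407, Σx·z = -639, Σz = -98.
So AᵀA·[a, b, c]ᵀ = Aᵀz: [[8771, 1133, 167]; [1133, 167, 23]; [167, 23, 7]]·[a, b, c]ᵀ = [-5407, -639, -98]ᵀ.
Solving the 3×3 system (Gaussian elimination) gives a = -66763/67386, b = 965087/336930, c = 12642/56155.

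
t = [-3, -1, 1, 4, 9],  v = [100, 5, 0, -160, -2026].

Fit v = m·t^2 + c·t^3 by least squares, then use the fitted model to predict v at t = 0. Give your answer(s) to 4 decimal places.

v̂ = 0.0000

Forming MᵀM = [[6900, 59830]; [59830, 536268]] and Mᵀv = [-165761, -1489899]ᵀ gives MᵀM·[m, c]ᵀ = Mᵀv.
Eliminating c: 536268·(row 1) − 59830·(row 2) gives 120620300·m = 536268·(-165761) − 59830·(-1489899) = 248337222, so m = 124168611/60310150.
Then c = ((-1489899) − 59830·(124168611/60310150))/536268 = -36282247/12062030.
At t = 0: v̂ = (124168611/60310150)·(0) + (-36282247/12062030)·(0) = 0.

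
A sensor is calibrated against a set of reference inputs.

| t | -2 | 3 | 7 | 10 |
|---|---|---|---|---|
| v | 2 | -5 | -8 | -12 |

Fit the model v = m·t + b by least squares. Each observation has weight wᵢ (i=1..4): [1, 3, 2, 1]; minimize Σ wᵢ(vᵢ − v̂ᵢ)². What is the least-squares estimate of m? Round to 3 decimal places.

m = -1.084

The normal system AᵀWA·[m, b]ᵀ = AᵀWv is [[229, 31]; [31, 7]]·[m, b]ᵀ = [-281, -41]ᵀ.
Eliminating b: 7·(row 1) − 31·(row 2) gives 642·m = 7·(-281) − 31·(-41) = -696, so m = -116/107.
Then b = ((-41) − 31·(-116/107))/7 = -113/107.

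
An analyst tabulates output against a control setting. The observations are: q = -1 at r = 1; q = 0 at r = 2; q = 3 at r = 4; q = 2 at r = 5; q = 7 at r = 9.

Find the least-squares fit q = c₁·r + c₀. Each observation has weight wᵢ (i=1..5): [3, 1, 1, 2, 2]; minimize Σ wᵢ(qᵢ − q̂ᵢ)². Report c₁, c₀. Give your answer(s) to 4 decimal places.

From the data, Σwᵢ·r·r = 235, Σwᵢ·r = 37, Σwᵢ·1 = 9.
For MᵀWq: Σwᵢ·r·q = 155, Σwᵢ·q = 18.
Eliminating c₀: 9·(row 1) − 37·(row 2) gives 746·c₁ = 9·155 − 37·18 = 729, so c₁ = 729/746.
Then c₀ = (18 − 37·(729/746))/9 = -1505/746.

c₁ = 0.9772, c₀ = -2.0174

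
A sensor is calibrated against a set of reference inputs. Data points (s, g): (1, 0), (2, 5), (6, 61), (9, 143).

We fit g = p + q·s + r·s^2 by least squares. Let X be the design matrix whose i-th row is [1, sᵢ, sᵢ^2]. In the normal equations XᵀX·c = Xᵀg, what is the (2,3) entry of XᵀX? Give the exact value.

Row 2 ↔ basis s, column 3 ↔ basis s^2, so (XᵀX)_{2,3} = Σᵢ (s)·(s^2) = (1)·(1) + (2)·(4) + (6)·(36) + (9)·(81) = 954.

954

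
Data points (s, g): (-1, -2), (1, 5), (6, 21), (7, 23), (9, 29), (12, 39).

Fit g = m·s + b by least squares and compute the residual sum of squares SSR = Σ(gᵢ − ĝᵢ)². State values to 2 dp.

Compute the Gram sums: Σs·s = 312, Σs = 34, Σ1 = 6.
Right-hand side: Σs·g = 1023, Σg = 115.
det = 312·6 − 34² = 716.
m = (1023·6 − 34·115)/716 = 557/179; b = (312·115 − 34·1023)/716 = 549/358.
Residuals: -151/358, 127/358, 285/358, -113/358, -193/358, 45/358; SSR = 481/358.

SSR = 1.34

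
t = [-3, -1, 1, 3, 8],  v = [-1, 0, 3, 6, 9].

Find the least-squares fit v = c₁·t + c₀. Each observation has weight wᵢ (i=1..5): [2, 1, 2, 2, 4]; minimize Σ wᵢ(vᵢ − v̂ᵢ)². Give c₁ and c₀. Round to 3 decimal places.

With design matrix A, AᵀWA = [[295, 33]; [33, 11]] and AᵀWv = [336, 52]ᵀ.
Eliminating c₀: 11·(row 1) − 33·(row 2) gives 2156·c₁ = 11·336 − 33·52 = 1980, so c₁ = 45/49.
Then c₀ = (52 − 33·(45/49))/11 = 1063/539.

c₁ = 0.918, c₀ = 1.972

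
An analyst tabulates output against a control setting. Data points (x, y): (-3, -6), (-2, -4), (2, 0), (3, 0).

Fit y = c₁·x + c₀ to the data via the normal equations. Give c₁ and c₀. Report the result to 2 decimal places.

Normal-equation sums: Σx·x = 26, Σx = 0, Σ1 = 4.
For Mᵀy: Σx·y = 26, Σy = -10.
So MᵀM·[c₁, c₀]ᵀ = Mᵀy: [[26, 0]; [0, 4]]·[c₁, c₀]ᵀ = [26, -10]ᵀ.
Eliminating c₀: 4·(row 1) − 0·(row 2) gives 104·c₁ = 4·26 − 0·(-10) = 104, so c₁ = 1.
Then c₀ = ((-10) − 0·1)/4 = -5/2.

c₁ = 1.00, c₀ = -2.50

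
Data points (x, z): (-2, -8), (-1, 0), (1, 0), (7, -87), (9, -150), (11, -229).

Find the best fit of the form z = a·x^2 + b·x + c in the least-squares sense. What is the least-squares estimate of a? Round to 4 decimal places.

a = -2.0203

Setting ∂/∂a … = 0 gives: 23621·a + 2395·b + 257·c = -44154;  2395·a + 257·b + 25·c = -4462;  257·a + 25·b + 6·c = -474.
Row-reducing yields a = -37717/18669, b = 22991/18669, c = 2138/889.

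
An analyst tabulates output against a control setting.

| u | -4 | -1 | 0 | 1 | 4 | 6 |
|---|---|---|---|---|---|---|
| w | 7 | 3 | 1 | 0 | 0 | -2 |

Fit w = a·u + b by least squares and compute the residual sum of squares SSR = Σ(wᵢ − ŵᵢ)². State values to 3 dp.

SSR = 7.250

Sums needed: Σu·u = 70, Σu = 6, Σ1 = 6.
Right-hand side: Σu·w = -43, Σw = 9.
So AᵀA·[a, b]ᵀ = Aᵀw: [[70, 6]; [6, 6]]·[a, b]ᵀ = [-43, 9]ᵀ.
det = 70·6 − 6² = 384.
a = ((-43)·6 − 6·9)/384 = -13/16; b = (70·9 − 6·(-43))/384 = 37/16.
Residuals: 23/16, -1/8, -21/16, -3/2, 15/16, 9/16; SSR = 29/4.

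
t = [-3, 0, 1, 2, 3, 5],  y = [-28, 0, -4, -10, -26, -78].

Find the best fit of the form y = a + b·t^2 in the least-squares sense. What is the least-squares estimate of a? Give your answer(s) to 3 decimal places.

a = 0.657

From the data, Σ1 = 6, Σt^2 = 48, Σt^2·t^2 = 804.
For Mᵀy: Σy = -146, Σt^2·y = -2480.
Normal equations: [[6, 48]; [48, 804]]·[a, b]ᵀ = [-146, -2480]ᵀ.
Determinant 6·804 − 48² = 2520.
a = ((-146)·804 − 48·(-2480))/2520 = 23/35; b = (6·(-2480) − 48·(-146))/2520 = -328/105.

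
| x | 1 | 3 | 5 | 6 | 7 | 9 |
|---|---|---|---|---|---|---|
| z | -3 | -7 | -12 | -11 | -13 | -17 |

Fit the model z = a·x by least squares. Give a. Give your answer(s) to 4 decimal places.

a = -1.9602

MᵀM·[a]ᵀ = Mᵀz reads: 201·a = -394.
Hence a = -394 / 201 ≈ -1.9602.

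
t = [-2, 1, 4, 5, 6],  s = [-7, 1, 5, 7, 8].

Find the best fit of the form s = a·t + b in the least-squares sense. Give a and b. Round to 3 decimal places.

The normal equations are: 82·a + 14·b = 118;  14·a + 5·b = 14.
(Σt·t = 82, Σt = 14, Σ1 = 5, Σt·s = 118, Σs = 14.)
det = 82·5 − 14² = 214.
a = (118·5 − 14·14)/214 = 197/107; b = (82·14 − 14·118)/214 = -252/107.

a = 1.841, b = -2.355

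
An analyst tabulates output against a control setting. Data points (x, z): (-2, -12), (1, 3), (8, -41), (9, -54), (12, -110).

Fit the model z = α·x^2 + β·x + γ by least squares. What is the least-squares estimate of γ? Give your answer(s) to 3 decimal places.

γ = -0.343

Compute the Gram sums: Σx^2·x^2 = 31410, Σx^2·x = 2962, Σx^2 = 294, Σx·x = 294, Σx = 28, Σ1 = 5.
Right-hand side: Σx^2·z = -22883, Σx·z = -2107, Σz = -214.
Row-reducing yields α = -272223/258556, β = 898051/258556, γ = -44285/129278.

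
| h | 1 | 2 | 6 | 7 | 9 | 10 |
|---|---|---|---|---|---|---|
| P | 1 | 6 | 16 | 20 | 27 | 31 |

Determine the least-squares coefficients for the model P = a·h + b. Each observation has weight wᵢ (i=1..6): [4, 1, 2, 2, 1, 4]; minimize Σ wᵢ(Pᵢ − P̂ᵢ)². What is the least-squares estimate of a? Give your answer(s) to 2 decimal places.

a = 3.27

Normal-equation sums: Σwᵢ·h·h = 659, Σwᵢ·h = 81, Σwᵢ·1 = 14.
For AᵀWP: Σwᵢ·h·P = 1971, Σwᵢ·P = 233.
Eliminating b: 14·(row 1) − 81·(row 2) gives 2665·a = 14·1971 − 81·233 = 8721, so a = 8721/2665.
Then b = (233 − 81·(8721/2665))/14 = -6104/2665.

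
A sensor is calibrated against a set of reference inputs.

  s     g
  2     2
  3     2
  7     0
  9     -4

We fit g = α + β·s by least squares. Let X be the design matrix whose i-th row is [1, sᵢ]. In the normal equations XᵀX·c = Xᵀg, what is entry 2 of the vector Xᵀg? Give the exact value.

-26

Entry 2 ↔ basis s, so (Xᵀg)_{2} = Σᵢ (s)·gᵢ = (2)·(2) + (3)·(2) + (7)·(0) + (9)·(-4) = -26.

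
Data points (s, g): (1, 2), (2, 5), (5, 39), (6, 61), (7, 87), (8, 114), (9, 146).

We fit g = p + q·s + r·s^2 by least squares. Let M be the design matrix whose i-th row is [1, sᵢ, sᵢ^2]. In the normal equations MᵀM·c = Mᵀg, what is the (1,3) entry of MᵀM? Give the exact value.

260

Row 1 ↔ basis 1, column 3 ↔ basis s^2, so (MᵀM)_{1,3} = Σᵢ s^2 = (1)·(1) + (1)·(4) + (1)·(25) + (1)·(36) + (1)·(49) + (1)·(64) + (1)·(81) = 260.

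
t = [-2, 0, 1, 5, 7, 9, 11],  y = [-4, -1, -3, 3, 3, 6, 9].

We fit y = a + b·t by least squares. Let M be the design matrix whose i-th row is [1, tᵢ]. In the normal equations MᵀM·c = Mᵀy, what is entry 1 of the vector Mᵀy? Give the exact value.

13

Entry 1 ↔ basis 1, so (Mᵀy)_{1} = Σᵢ yᵢ = (1)·(-4) + (1)·(-1) + (1)·(-3) + (1)·(3) + (1)·(3) + (1)·(6) + (1)·(9) = 13.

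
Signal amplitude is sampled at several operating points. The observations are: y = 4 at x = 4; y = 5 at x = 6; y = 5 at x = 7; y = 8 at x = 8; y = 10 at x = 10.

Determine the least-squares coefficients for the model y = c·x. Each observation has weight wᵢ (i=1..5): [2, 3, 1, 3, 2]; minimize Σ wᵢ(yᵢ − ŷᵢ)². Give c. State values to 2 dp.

c = 0.94

Setting ∂/∂c … = 0 gives: 581·c = 549.
(Σwᵢ·x·x = 581, Σwᵢ·x·y = 549.)
Hence c = 549 / 581 ≈ 0.944923.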